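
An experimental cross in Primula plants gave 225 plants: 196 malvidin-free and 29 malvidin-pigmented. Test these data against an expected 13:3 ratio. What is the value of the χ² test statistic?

The 13:3 ratio has 16 parts, so with N = 225 the expected counts are:
  malvidin-free: 225 × 13/16 = 182.8125
  malvidin-pigmented: 225 × 3/16 = 42.1875
χ² = Σ (O − E)² / E
  malvidin-free: (196 − 182.8125)² / 182.8125 = 0.9513
  malvidin-pigmented: (29 − 42.1875)² / 42.1875 = 4.1223
χ² = 0.9513 + 4.1223 = 5.0736 ≈ 5.074

5.074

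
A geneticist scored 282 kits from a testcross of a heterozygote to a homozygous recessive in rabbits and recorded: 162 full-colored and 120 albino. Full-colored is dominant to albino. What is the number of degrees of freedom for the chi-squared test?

A testcross of a heterozygote (Aa × aa) gives a 1:1 phenotypic ratio.
A goodness-of-fit test with 2 phenotype classes has df = 2 − 1 = 1.

1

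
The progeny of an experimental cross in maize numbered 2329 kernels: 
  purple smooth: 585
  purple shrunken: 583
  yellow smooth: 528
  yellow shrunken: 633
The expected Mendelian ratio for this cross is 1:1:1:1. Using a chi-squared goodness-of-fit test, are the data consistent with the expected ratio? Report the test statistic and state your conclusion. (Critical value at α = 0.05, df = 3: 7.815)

9.492; not consistent

Total ratio parts = 4. Expected numbers out of 2329:
  purple smooth: 2329 × 1/4 = 582.25
  purple shrunken: 2329 × 1/4 = 582.25
  yellow smooth: 2329 × 1/4 = 582.25
  yellow shrunken: 2329 × 1/4 = 582.25
χ² = Σ (O − E)² / E
  purple smooth: (585 − 582.25)² / 582.25 = 0.0130
  purple shrunken: (583 − 582.25)² / 582.25 = 0.0010
  yellow smooth: (528 − 582.25)² / 582.25 = 5.0546
  yellow shrunken: (633 − 582.25)² / 582.25 = 4.4235
χ² = 0.0130 + 0.0010 + 5.0546 + 4.4235 = 9.4921 ≈ 9.492
Degrees of freedom = 4 − 1 = 3; critical value at α = 0.05 is 7.815.
Since 9.492 > 7.815, we reject the null hypothesis — the data do not fit the 1:1:1:1 ratio.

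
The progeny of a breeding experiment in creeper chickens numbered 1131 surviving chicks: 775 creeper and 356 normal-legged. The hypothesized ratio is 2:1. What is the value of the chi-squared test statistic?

Total ratio parts = 3. Expected numbers out of 1131:
  creeper: 1131 × 2/3 = 754
  normal-legged: 1131 × 1/3 = 377
χ² = Σ (O − E)² / E
  creeper: (775 − 754)² / 754 = 0.5849
  normal-legged: (356 − 377)² / 377 = 1.1698
χ² = 0.5849 + 1.1698 = 1.7547 ≈ 1.755

1.755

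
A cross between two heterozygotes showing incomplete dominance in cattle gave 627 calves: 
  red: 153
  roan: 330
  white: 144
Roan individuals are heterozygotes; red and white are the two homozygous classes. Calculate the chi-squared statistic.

With incomplete dominance, a heterozygote × heterozygote cross gives a 1:2:1 phenotypic ratio.
The 1:2:1 ratio has 4 parts, so with N = 627 the expected counts are:
  red: 627 × 1/4 = 156.75
  roan: 627 × 2/4 = 313.5
  white: 627 × 1/4 = 156.75
χ² = Σ (O − E)² / E
  red: (153 − 156.75)² / 156.75 = 0.0897
  roan: (330 − 313.5)² / 313.5 = 0.8684
  white: (144 − 156.75)² / 156.75 = 1.0371
χ² = 0.0897 + 0.8684 + 1.0371 = 1.9952 ≈ 1.995

1.995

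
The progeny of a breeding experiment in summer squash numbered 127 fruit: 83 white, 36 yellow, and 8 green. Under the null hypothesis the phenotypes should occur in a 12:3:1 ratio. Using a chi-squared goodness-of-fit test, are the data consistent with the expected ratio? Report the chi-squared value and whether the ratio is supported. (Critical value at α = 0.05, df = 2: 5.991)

7.814; not consistent

The 12:3:1 ratio has 16 parts, so with N = 127 the expected counts are:
  white: 127 × 12/16 = 95.25
  yellow: 127 × 3/16 = 23.8125
  green: 127 × 1/16 = 7.9375
χ² = Σ (O − E)² / E
  white: (83 − 95.25)² / 95.25 = 1.5755
  yellow: (36 − 23.8125)² / 23.8125 = 6.2377
  green: (8 − 7.9375)² / 7.9375 = 0.0005
χ² = 1.5755 + 6.2377 + 0.0005 = 7.8137 ≈ 7.814
Degrees of freedom = 3 − 1 = 2; critical value at α = 0.05 is 5.991.
Since 7.814 > 5.991, we reject the null hypothesis — the data do not fit the 12:3:1 ratio.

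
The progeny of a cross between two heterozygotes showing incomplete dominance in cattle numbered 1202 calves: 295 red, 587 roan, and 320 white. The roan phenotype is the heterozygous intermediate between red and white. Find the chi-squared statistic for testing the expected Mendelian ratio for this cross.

With incomplete dominance, a heterozygote × heterozygote cross gives a 1:2:1 phenotypic ratio.
The 1:2:1 ratio has 4 parts, so with N = 1202 the expected counts are:
  red: 1202 × 1/4 = 300.5
  roan: 1202 × 2/4 = 601
  white: 1202 × 1/4 = 300.5
χ² = Σ (O − E)² / E
  red: (295 − 300.5)² / 300.5 = 0.1007
  roan: (587 − 601)² / 601 = 0.3261
  white: (320 − 300.5)² / 300.5 = 1.2654
χ² = 0.1007 + 0.3261 + 1.2654 = 1.6922 ≈ 1.692

1.692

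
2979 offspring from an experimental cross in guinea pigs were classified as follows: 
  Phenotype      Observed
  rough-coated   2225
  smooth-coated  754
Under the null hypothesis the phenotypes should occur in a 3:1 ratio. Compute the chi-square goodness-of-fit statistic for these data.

The 3:1 ratio has 4 parts, so with N = 2979 the expected counts are:
  rough-coated: 2979 × 3/4 = 2234.25
  smooth-coated: 2979 × 1/4 = 744.75
χ² = Σ (O − E)² / E
  rough-coated: (2225 − 2234.25)² / 2234.25 = 0.0383
  smooth-coated: (754 − 744.75)² / 744.75 = 0.1149
χ² = 0.0383 + 0.1149 = 0.1532 ≈ 0.153

0.153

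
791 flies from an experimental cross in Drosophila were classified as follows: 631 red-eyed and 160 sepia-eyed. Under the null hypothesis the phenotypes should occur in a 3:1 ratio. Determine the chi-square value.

9.609

Expected counts for N = 791 under a 3:1 ratio (total parts = 4):
  red-eyed: 791 × 3/4 = 593.25
  sepia-eyed: 791 × 1/4 = 197.75
χ² = Σ (O − E)² / E
  red-eyed: (631 − 593.25)² / 593.25 = 2.4021
  sepia-eyed: (160 − 197.75)² / 197.75 = 7.2064
χ² = 2.4021 + 7.2064 = 9.6085 ≈ 9.609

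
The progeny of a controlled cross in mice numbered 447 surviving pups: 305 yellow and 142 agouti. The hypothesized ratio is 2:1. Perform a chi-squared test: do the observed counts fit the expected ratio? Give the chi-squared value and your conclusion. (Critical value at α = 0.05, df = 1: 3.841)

The 2:1 ratio has 3 parts, so with N = 447 the expected counts are:
  yellow: 447 × 2/3 = 298
  agouti: 447 × 1/3 = 149
χ² = Σ (O − E)² / E
  yellow: (305 − 298)² / 298 = 0.1644
  agouti: (142 − 149)² / 149 = 0.3289
χ² = 0.1644 + 0.3289 = 0.4933 ≈ 0.493
Degrees of freedom = 2 − 1 = 1; critical value at α = 0.05 is 3.841.
Since 0.493 < 3.841, we fail to reject the null hypothesis — the data are consistent with the 2:1 ratio.

0.493; consistent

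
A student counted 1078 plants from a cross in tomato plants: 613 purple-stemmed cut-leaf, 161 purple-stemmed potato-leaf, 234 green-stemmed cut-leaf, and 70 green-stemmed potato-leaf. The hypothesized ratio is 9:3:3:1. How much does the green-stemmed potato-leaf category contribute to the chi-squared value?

Under the 9:3:3:1 hypothesis (Σ ratio = 16, N = 1078):
  purple-stemmed cut-leaf: 1078 × 9/16 = 606.375
  purple-stemmed potato-leaf: 1078 × 3/16 = 202.125
  green-stemmed cut-leaf: 1078 × 3/16 = 202.125
  green-stemmed potato-leaf: 1078 × 1/16 = 67.375
Contribution of green-stemmed potato-leaf: (70 − 67.375)² / 67.375 = 0.1023

0.102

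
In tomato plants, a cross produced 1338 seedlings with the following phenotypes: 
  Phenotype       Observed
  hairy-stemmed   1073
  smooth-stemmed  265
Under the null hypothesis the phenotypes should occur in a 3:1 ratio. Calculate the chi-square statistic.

19.254

Total ratio parts = 4. Expected numbers out of 1338:
  hairy-stemmed: 1338 × 3/4 = 1003.5
  smooth-stemmed: 1338 × 1/4 = 334.5
χ² = Σ (O − E)² / E
  hairy-stemmed: (1073 − 1003.5)² / 1003.5 = 4.8134
  smooth-stemmed: (265 − 334.5)² / 334.5 = 14.4402
χ² = 4.8134 + 14.4402 = 19.2536 ≈ 19.254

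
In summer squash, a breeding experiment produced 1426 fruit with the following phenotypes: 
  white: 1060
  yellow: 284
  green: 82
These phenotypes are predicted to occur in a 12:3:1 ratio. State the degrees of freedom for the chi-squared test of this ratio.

A goodness-of-fit test with 3 phenotype classes has df = 3 − 1 = 2.

2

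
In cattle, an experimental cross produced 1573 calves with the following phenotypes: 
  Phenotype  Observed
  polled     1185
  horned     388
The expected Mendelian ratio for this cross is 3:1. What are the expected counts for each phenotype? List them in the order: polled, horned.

Total ratio parts = 4. Expected numbers out of 1573:
  polled: 1573 × 3/4 = 1179.75
  horned: 1573 × 1/4 = 393.25

1179.75, 393.25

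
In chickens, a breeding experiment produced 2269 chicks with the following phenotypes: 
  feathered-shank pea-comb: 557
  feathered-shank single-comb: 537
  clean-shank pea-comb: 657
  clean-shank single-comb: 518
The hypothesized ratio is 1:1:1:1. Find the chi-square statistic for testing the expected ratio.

Expected counts for N = 2269 under a 1:1:1:1 ratio (total parts = 4):
  feathered-shank pea-comb: 2269 × 1/4 = 567.25
  feathered-shank single-comb: 2269 × 1/4 = 567.25
  clean-shank pea-comb: 2269 × 1/4 = 567.25
  clean-shank single-comb: 2269 × 1/4 = 567.25
χ² = Σ (O − E)² / E
  feathered-shank pea-comb: (557 − 567.25)² / 567.25 = 0.1852
  feathered-shank single-comb: (537 − 567.25)² / 567.25 = 1.6132
  clean-shank pea-comb: (657 − 567.25)² / 567.25 = 14.2002
  clean-shank single-comb: (518 − 567.25)² / 567.25 = 4.2760
χ² = 0.1852 + 1.6132 + 14.2002 + 4.2760 = 20.2746 ≈ 20.275

20.275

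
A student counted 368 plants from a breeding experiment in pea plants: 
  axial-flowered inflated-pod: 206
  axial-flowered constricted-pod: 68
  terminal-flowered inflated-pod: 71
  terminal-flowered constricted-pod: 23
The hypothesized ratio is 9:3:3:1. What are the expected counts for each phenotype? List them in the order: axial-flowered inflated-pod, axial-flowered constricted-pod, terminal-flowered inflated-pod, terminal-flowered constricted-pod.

The 9:3:3:1 ratio has 16 parts, so with N = 368 the expected counts are:
  axial-flowered inflated-pod: 368 × 9/16 = 207
  axial-flowered constricted-pod: 368 × 3/16 = 69
  terminal-flowered inflated-pod: 368 × 3/16 = 69
  terminal-flowered constricted-pod: 368 × 1/16 = 23

207, 69, 69, 23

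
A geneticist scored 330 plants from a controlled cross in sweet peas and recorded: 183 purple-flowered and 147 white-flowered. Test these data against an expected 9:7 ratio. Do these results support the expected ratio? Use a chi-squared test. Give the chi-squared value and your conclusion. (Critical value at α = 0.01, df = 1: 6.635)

0.085; consistent

Expected counts for N = 330 under a 9:7 ratio (total parts = 16):
  purple-flowered: 330 × 9/16 = 185.625
  white-flowered: 330 × 7/16 = 144.375
χ² = Σ (O − E)² / E
  purple-flowered: (183 − 185.625)² / 185.625 = 0.0371
  white-flowered: (147 − 144.375)² / 144.375 = 0.0477
χ² = 0.0371 + 0.0477 = 0.0848 ≈ 0.085
Degrees of freedom = 2 − 1 = 1; critical value at α = 0.01 is 6.635.
Since 0.085 < 6.635, we fail to reject the null hypothesis — the data are consistent with the 9:7 ratio.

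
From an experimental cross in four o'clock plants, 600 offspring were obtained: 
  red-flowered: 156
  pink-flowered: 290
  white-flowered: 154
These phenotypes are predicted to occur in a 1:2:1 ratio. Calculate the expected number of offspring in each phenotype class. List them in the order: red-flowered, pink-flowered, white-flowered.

150, 300, 150

The 1:2:1 ratio has 4 parts, so with N = 600 the expected counts are:
  red-flowered: 600 × 1/4 = 150
  pink-flowered: 600 × 2/4 = 300
  white-flowered: 600 × 1/4 = 150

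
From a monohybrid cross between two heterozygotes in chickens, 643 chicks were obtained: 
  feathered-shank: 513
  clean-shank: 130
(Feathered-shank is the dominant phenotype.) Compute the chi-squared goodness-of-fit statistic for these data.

For a monohybrid cross between heterozygotes with complete dominance, the expected phenotypic ratio is 3:1.
The 3:1 ratio has 4 parts, so with N = 643 the expected counts are:
  feathered-shank: 643 × 3/4 = 482.25
  clean-shank: 643 × 1/4 = 160.75
χ² = Σ (O − E)² / E
  feathered-shank: (513 − 482.25)² / 482.25 = 1.9607
  clean-shank: (130 − 160.75)² / 160.75 = 5.8822
χ² = 1.9607 + 5.8822 = 7.8429 ≈ 7.843

7.843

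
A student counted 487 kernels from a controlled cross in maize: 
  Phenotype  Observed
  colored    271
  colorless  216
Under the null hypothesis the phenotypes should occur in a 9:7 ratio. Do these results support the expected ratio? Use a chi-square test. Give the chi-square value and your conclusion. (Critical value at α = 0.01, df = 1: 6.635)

Under the 9:7 hypothesis (Σ ratio = 16, N = 487):
  colored: 487 × 9/16 = 273.9375
  colorless: 487 × 7/16 = 213.0625
χ² = Σ (O − E)² / E
  colored: (271 − 273.9375)² / 273.9375 = 0.0315
  colorless: (216 − 213.0625)² / 213.0625 = 0.0405
χ² = 0.0315 + 0.0405 = 0.072
Degrees of freedom = 2 − 1 = 1; critical value at α = 0.01 is 6.635.
Since 0.072 < 6.635, we fail to reject the null hypothesis — the data are consistent with the 9:7 ratio.

0.072; consistent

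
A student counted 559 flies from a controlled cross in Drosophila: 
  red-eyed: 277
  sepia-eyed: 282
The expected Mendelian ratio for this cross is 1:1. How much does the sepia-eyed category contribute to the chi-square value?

0.022

Expected counts for N = 559 under a 1:1 ratio (total parts = 2):
  red-eyed: 559 × 1/2 = 279.5
  sepia-eyed: 559 × 1/2 = 279.5
Contribution of sepia-eyed: (282 − 279.5)² / 279.5 = 0.0224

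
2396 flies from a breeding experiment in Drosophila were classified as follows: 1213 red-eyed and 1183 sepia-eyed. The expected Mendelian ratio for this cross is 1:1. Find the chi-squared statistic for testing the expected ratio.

0.376

Total ratio parts = 2. Expected numbers out of 2396:
  red-eyed: 2396 × 1/2 = 1198
  sepia-eyed: 2396 × 1/2 = 1198
χ² = Σ (O − E)² / E
  red-eyed: (1213 − 1198)² / 1198 = 0.1878
  sepia-eyed: (1183 − 1198)² / 1198 = 0.1878
χ² = 0.1878 + 0.1878 = 0.3756 ≈ 0.376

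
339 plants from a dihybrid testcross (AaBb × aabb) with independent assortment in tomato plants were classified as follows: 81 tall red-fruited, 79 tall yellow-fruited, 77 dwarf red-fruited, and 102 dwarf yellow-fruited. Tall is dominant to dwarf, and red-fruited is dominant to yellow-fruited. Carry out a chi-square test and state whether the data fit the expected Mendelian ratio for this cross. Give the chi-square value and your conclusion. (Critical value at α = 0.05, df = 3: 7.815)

A dihybrid testcross with independent assortment gives a 1:1:1:1 ratio.
The 1:1:1:1 ratio has 4 parts, so with N = 339 the expected counts are:
  tall red-fruited: 339 × 1/4 = 84.75
  tall yellow-fruited: 339 × 1/4 = 84.75
  dwarf red-fruited: 339 × 1/4 = 84.75
  dwarf yellow-fruited: 339 × 1/4 = 84.75
χ² = Σ (O − E)² / E
  tall red-fruited: (81 − 84.75)² / 84.75 = 0.1659
  tall yellow-fruited: (79 − 84.75)² / 84.75 = 0.3901
  dwarf red-fruited: (77 − 84.75)² / 84.75 = 0.7087
  dwarf yellow-fruited: (102 − 84.75)² / 84.75 = 3.5111
χ² = 0.1659 + 0.3901 + 0.7087 + 3.5111 = 4.7758 ≈ 4.776
Degrees of freedom = 4 − 1 = 3; critical value at α = 0.05 is 7.815.
Since 4.776 < 7.815, we fail to reject the null hypothesis — the data are consistent with the 1:1:1:1 ratio.

4.776; consistent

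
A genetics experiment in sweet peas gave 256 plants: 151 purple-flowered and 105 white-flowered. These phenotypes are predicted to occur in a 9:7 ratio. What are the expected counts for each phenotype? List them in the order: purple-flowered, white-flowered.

Under the 9:7 hypothesis (Σ ratio = 16, N = 256):
  purple-flowered: 256 × 9/16 = 144
  white-flowered: 256 × 7/16 = 112

144, 112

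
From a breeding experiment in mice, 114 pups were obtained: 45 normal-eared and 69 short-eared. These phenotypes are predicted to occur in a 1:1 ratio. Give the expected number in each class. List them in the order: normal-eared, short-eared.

57, 57

The 1:1 ratio has 2 parts, so with N = 114 the expected counts are:
  normal-eared: 114 × 1/2 = 57
  short-eared: 114 × 1/2 = 57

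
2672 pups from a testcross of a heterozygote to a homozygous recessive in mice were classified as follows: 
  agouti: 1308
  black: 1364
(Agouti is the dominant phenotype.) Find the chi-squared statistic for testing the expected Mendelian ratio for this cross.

1.174

A testcross of a heterozygote (Aa × aa) gives a 1:1 phenotypic ratio.
The 1:1 ratio has 2 parts, so with N = 2672 the expected counts are:
  agouti: 2672 × 1/2 = 1336
  black: 2672 × 1/2 = 1336
χ² = Σ (O − E)² / E
  agouti: (1308 − 1336)² / 1336 = 0.5868
  black: (1364 − 1336)² / 1336 = 0.5868
χ² = 0.5868 + 0.5868 = 1.1736 ≈ 1.174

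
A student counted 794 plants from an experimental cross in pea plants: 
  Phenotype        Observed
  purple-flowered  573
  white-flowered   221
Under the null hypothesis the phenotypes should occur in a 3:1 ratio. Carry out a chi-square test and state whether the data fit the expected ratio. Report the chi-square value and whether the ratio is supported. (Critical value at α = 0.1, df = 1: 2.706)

Under the 3:1 hypothesis (Σ ratio = 4, N = 794):
  purple-flowered: 794 × 3/4 = 595.5
  white-flowered: 794 × 1/4 = 198.5
χ² = Σ (O − E)² / E
  purple-flowered: (573 − 595.5)² / 595.5 = 0.8501
  white-flowered: (221 − 198.5)² / 198.5 = 2.5504
χ² = 0.8501 + 2.5504 = 3.4005 ≈ 3.401
Degrees of freedom = 2 − 1 = 1; critical value at α = 0.1 is 2.706.
Since 3.401 > 2.706, we reject the null hypothesis — the data do not fit the 3:1 ratio.

3.401; not consistent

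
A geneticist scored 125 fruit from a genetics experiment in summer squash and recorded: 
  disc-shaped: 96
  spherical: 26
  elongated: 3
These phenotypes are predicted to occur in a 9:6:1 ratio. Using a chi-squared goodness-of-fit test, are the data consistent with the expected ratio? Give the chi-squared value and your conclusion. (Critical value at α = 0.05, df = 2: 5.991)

Under the 9:6:1 hypothesis (Σ ratio = 16, N = 125):
  disc-shaped: 125 × 9/16 = 70.3125
  spherical: 125 × 6/16 = 46.875
  elongated: 125 × 1/16 = 7.8125
χ² = Σ (O − E)² / E
  disc-shaped: (96 − 70.3125)² / 70.3125 = 9.3845
  spherical: (26 − 46.875)² / 46.875 = 9.2963
  elongated: (3 − 7.8125)² / 7.8125 = 2.9645
χ² = 9.3845 + 9.2963 + 2.9645 = 21.6453 ≈ 21.645
Degrees of freedom = 3 − 1 = 2; critical value at α = 0.05 is 5.991.
Since 21.645 > 5.991, we reject the null hypothesis — the data do not fit the 9:6:1 ratio.

21.645; not consistent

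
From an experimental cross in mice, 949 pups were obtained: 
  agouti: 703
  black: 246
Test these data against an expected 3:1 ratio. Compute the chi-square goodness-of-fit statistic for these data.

Expected counts for N = 949 under a 3:1 ratio (total parts = 4):
  agouti: 949 × 3/4 = 711.75
  black: 949 × 1/4 = 237.25
χ² = Σ (O − E)² / E
  agouti: (703 − 711.75)² / 711.75 = 0.1076
  black: (246 − 237.25)² / 237.25 = 0.3227
χ² = 0.1076 + 0.3227 = 0.4303 ≈ 0.430

0.430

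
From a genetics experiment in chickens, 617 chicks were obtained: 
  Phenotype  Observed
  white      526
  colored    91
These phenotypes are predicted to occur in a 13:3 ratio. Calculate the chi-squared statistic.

6.484

Under the 13:3 hypothesis (Σ ratio = 16, N = 617):
  white: 617 × 13/16 = 501.3125
  colored: 617 × 3/16 = 115.6875
χ² = Σ (O − E)² / E
  white: (526 − 501.3125)² / 501.3125 = 1.2158
  colored: (91 − 115.6875)² / 115.6875 = 5.2683
χ² = 1.2158 + 5.2683 = 6.4841 ≈ 6.484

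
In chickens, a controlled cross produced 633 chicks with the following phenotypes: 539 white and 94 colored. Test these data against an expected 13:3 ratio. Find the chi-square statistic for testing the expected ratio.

6.320

The 13:3 ratio has 16 parts, so with N = 633 the expected counts are:
  white: 633 × 13/16 = 514.3125
  colored: 633 × 3/16 = 118.6875
χ² = Σ (O − E)² / E
  white: (539 − 514.3125)² / 514.3125 = 1.1850
  colored: (94 − 118.6875)² / 118.6875 = 5.1351
χ² = 1.1850 + 5.1351 = 6.3201 ≈ 6.320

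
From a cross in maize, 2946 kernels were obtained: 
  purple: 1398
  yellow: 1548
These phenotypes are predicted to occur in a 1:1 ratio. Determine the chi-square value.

The 1:1 ratio has 2 parts, so with N = 2946 the expected counts are:
  purple: 2946 × 1/2 = 1473
  yellow: 2946 × 1/2 = 1473
χ² = Σ (O − E)² / E
  purple: (1398 − 1473)² / 1473 = 3.8187
  yellow: (1548 − 1473)² / 1473 = 3.8187
χ² = 3.8187 + 3.8187 = 7.6374 ≈ 7.637

7.637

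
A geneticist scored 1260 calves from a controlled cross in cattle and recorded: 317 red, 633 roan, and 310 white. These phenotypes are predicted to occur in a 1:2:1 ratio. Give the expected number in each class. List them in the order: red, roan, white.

315, 630, 315

The 1:2:1 ratio has 4 parts, so with N = 1260 the expected counts are:
  red: 1260 × 1/4 = 315
  roan: 1260 × 2/4 = 630
  white: 1260 × 1/4 = 315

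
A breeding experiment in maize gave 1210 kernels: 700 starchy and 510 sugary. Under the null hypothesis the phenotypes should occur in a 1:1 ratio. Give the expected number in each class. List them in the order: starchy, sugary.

Expected counts for N = 1210 under a 1:1 ratio (total parts = 2):
  starchy: 1210 × 1/2 = 605
  sugary: 1210 × 1/2 = 605

605, 605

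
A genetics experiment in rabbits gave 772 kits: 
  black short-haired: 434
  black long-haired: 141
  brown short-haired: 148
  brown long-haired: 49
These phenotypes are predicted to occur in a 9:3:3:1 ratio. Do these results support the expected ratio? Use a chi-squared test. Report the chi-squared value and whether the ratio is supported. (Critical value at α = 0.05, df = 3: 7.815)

0.182; consistent

Expected counts for N = 772 under a 9:3:3:1 ratio (total parts = 16):
  black short-haired: 772 × 9/16 = 434.25
  black long-haired: 772 × 3/16 = 144.75
  brown short-haired: 772 × 3/16 = 144.75
  brown long-haired: 772 × 1/16 = 48.25
χ² = Σ (O − E)² / E
  black short-haired: (434 − 434.25)² / 434.25 = 0.0001
  black long-haired: (141 − 144.75)² / 144.75 = 0.0972
  brown short-haired: (148 − 144.75)² / 144.75 = 0.0730
  brown long-haired: (49 − 48.25)² / 48.25 = 0.0117
χ² = 0.0001 + 0.0972 + 0.0730 + 0.0117 = 0.182
Degrees of freedom = 4 − 1 = 3; critical value at α = 0.05 is 7.815.
Since 0.182 < 7.815, we fail to reject the null hypothesis — the data are consistent with the 9:3:3:1 ratio.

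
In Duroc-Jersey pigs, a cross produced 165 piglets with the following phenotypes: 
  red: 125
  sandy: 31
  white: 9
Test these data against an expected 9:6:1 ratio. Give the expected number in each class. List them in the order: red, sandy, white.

92.8125, 61.875, 10.3125

The 9:6:1 ratio has 16 parts, so with N = 165 the expected counts are:
  red: 165 × 9/16 = 92.8125
  sandy: 165 × 6/16 = 61.875
  white: 165 × 1/16 = 10.3125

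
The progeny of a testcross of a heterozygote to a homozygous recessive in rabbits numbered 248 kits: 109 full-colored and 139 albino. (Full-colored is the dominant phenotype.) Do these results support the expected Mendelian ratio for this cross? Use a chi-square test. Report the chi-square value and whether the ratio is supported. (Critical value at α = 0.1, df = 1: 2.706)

3.629; not consistent

A testcross of a heterozygote (Aa × aa) gives a 1:1 phenotypic ratio.
The 1:1 ratio has 2 parts, so with N = 248 the expected counts are:
  full-colored: 248 × 1/2 = 124
  albino: 248 × 1/2 = 124
χ² = Σ (O − E)² / E
  full-colored: (109 − 124)² / 124 = 1.8145
  albino: (139 − 124)² / 124 = 1.8145
χ² = 1.8145 + 1.8145 = 3.629
Degrees of freedom = 2 − 1 = 1; critical value at α = 0.1 is 2.706.
Since 3.629 > 2.706, we reject the null hypothesis — the data do not fit the 1:1 ratio.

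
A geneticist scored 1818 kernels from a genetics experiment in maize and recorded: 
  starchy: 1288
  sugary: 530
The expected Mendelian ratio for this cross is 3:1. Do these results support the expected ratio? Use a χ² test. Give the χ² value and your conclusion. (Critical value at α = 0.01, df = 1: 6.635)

16.722; not consistent

Under the 3:1 hypothesis (Σ ratio = 4, N = 1818):
  starchy: 1818 × 3/4 = 1363.5
  sugary: 1818 × 1/4 = 454.5
χ² = Σ (O − E)² / E
  starchy: (1288 − 1363.5)² / 1363.5 = 4.1806
  sugary: (530 − 454.5)² / 454.5 = 12.5418
χ² = 4.1806 + 12.5418 = 16.7224 ≈ 16.722
Degrees of freedom = 2 − 1 = 1; critical value at α = 0.01 is 6.635.
Since 16.722 > 6.635, we reject the null hypothesis — the data do not fit the 3:1 ratio.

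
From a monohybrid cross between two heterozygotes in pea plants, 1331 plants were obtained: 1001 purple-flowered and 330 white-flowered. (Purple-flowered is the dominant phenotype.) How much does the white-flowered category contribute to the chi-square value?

For a monohybrid cross between heterozygotes with complete dominance, the expected phenotypic ratio is 3:1.
Total ratio parts = 4. Expected numbers out of 1331:
  purple-flowered: 1331 × 3/4 = 998.25
  white-flowered: 1331 × 1/4 = 332.75
Contribution of white-flowered: (330 − 332.75)² / 332.75 = 0.0227

0.023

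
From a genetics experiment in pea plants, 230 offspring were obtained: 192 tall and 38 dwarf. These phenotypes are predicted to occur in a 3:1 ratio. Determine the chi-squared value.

8.817

Total ratio parts = 4. Expected numbers out of 230:
  tall: 230 × 3/4 = 172.5
  dwarf: 230 × 1/4 = 57.5
χ² = Σ (O − E)² / E
  tall: (192 − 172.5)² / 172.5 = 2.2043
  dwarf: (38 − 57.5)² / 57.5 = 6.6130
χ² = 2.2043 + 6.6130 = 8.8173 ≈ 8.817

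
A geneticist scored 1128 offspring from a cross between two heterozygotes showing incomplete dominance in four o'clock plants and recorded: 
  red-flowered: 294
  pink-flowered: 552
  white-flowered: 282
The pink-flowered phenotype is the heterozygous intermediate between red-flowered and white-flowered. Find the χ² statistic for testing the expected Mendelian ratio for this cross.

With incomplete dominance, a heterozygote × heterozygote cross gives a 1:2:1 phenotypic ratio.
The 1:2:1 ratio has 4 parts, so with N = 1128 the expected counts are:
  red-flowered: 1128 × 1/4 = 282
  pink-flowered: 1128 × 2/4 = 564
  white-flowered: 1128 × 1/4 = 282
χ² = Σ (O − E)² / E
  red-flowered: (294 − 282)² / 282 = 0.5106
  pink-flowered: (552 − 564)² / 564 = 0.2553
  white-flowered: (282 − 282)² / 282 = 0.0000
χ² = 0.5106 + 0.2553 + 0.0000 = 0.7659 ≈ 0.766

0.766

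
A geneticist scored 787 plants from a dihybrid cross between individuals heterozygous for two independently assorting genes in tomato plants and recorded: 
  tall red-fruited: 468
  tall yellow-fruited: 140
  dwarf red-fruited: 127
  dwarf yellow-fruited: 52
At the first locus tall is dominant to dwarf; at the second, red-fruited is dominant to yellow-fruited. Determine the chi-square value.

A dihybrid F₂ with independent assortment and complete dominance at both loci gives a 9:3:3:1 phenotypic ratio.
Under the 9:3:3:1 hypothesis (Σ ratio = 16, N = 787):
  tall red-fruited: 787 × 9/16 = 442.6875
  tall yellow-fruited: 787 × 3/16 = 147.5625
  dwarf red-fruited: 787 × 3/16 = 147.5625
  dwarf yellow-fruited: 787 × 1/16 = 49.1875
χ² = Σ (O − E)² / E
  tall red-fruited: (468 − 442.6875)² / 442.6875 = 1.4473
  tall yellow-fruited: (140 − 147.5625)² / 147.5625 = 0.3876
  dwarf red-fruited: (127 − 147.5625)² / 147.5625 = 2.8653
  dwarf yellow-fruited: (52 − 49.1875)² / 49.1875 = 0.1608
χ² = 1.4473 + 0.3876 + 2.8653 + 0.1608 = 4.861

4.861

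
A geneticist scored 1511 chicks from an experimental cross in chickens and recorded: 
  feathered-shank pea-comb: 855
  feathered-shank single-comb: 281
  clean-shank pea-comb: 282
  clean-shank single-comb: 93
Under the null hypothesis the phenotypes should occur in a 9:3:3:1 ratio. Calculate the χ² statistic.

0.077

Expected counts for N = 1511 under a 9:3:3:1 ratio (total parts = 16):
  feathered-shank pea-comb: 1511 × 9/16 = 849.9375
  feathered-shank single-comb: 1511 × 3/16 = 283.3125
  clean-shank pea-comb: 1511 × 3/16 = 283.3125
  clean-shank single-comb: 1511 × 1/16 = 94.4375
χ² = Σ (O − E)² / E
  feathered-shank pea-comb: (855 − 849.9375)² / 849.9375 = 0.0302
  feathered-shank single-comb: (281 − 283.3125)² / 283.3125 = 0.0189
  clean-shank pea-comb: (282 − 283.3125)² / 283.3125 = 0.0061
  clean-shank single-comb: (93 − 94.4375)² / 94.4375 = 0.0219
χ² = 0.0302 + 0.0189 + 0.0061 + 0.0219 = 0.0771 ≈ 0.077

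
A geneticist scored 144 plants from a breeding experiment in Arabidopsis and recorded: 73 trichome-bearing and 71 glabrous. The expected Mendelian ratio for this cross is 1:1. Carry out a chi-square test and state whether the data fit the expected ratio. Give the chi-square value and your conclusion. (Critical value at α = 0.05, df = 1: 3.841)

0.028; consistent

Expected counts for N = 144 under a 1:1 ratio (total parts = 2):
  trichome-bearing: 144 × 1/2 = 72
  glabrous: 144 × 1/2 = 72
χ² = Σ (O − E)² / E
  trichome-bearing: (73 − 72)² / 72 = 0.0139
  glabrous: (71 − 72)² / 72 = 0.0139
χ² = 0.0139 + 0.0139 = 0.0278 ≈ 0.028
Degrees of freedom = 2 − 1 = 1; critical value at α = 0.05 is 3.841.
Since 0.028 < 3.841, we fail to reject the null hypothesis — the data are consistent with the 1:1 ratio.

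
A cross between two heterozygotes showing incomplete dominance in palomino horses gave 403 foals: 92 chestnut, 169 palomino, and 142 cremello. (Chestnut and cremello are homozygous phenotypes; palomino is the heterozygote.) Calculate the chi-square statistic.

With incomplete dominance, a heterozygote × heterozygote cross gives a 1:2:1 phenotypic ratio.
Under the 1:2:1 hypothesis (Σ ratio = 4, N = 403):
  chestnut: 403 × 1/4 = 100.75
  palomino: 403 × 2/4 = 201.5
  cremello: 403 × 1/4 = 100.75
χ² = Σ (O − E)² / E
  chestnut: (92 − 100.75)² / 100.75 = 0.7599
  palomino: (169 − 201.5)² / 201.5 = 5.2419
  cremello: (142 − 100.75)² / 100.75 = 16.8890
χ² = 0.7599 + 5.2419 + 16.8890 = 22.8908 ≈ 22.891

22.891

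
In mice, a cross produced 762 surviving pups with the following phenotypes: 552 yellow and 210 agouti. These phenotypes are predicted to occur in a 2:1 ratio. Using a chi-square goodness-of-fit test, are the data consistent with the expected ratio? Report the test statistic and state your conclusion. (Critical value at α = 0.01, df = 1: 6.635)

The 2:1 ratio has 3 parts, so with N = 762 the expected counts are:
  yellow: 762 × 2/3 = 508
  agouti: 762 × 1/3 = 254
χ² = Σ (O − E)² / E
  yellow: (552 − 508)² / 508 = 3.8110
  agouti: (210 − 254)² / 254 = 7.6220
χ² = 3.8110 + 7.6220 = 11.433
Degrees of freedom = 2 − 1 = 1; critical value at α = 0.01 is 6.635.
Since 11.433 > 6.635, we reject the null hypothesis — the data do not fit the 2:1 ratio.

11.433; not consistent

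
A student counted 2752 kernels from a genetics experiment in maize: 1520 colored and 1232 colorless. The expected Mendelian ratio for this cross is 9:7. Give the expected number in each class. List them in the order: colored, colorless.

1548, 1204

Under the 9:7 hypothesis (Σ ratio = 16, N = 2752):
  colored: 2752 × 9/16 = 1548
  colorless: 2752 × 7/16 = 1204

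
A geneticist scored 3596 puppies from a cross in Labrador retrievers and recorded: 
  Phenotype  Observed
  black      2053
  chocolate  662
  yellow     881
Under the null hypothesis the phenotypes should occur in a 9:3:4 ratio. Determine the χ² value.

Expected counts for N = 3596 under a 9:3:4 ratio (total parts = 16):
  black: 3596 × 9/16 = 2022.75
  chocolate: 3596 × 3/16 = 674.25
  yellow: 3596 × 4/16 = 899
χ² = Σ (O − E)² / E
  black: (2053 − 2022.75)² / 2022.75 = 0.4524
  chocolate: (662 − 674.25)² / 674.25 = 0.2226
  yellow: (881 − 899)² / 899 = 0.3604
χ² = 0.4524 + 0.2226 + 0.3604 = 1.0354 ≈ 1.035

1.035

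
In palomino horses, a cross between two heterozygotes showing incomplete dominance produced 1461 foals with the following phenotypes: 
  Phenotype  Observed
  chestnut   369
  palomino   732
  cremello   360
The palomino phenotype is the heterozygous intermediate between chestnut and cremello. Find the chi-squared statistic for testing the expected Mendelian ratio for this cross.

0.117

With incomplete dominance, a heterozygote × heterozygote cross gives a 1:2:1 phenotypic ratio.
Expected counts for N = 1461 under a 1:2:1 ratio (total parts = 4):
  chestnut: 1461 × 1/4 = 365.25
  palomino: 1461 × 2/4 = 730.5
  cremello: 1461 × 1/4 = 365.25
χ² = Σ (O − E)² / E
  chestnut: (369 − 365.25)² / 365.25 = 0.0385
  palomino: (732 − 730.5)² / 730.5 = 0.0031
  cremello: (360 − 365.25)² / 365.25 = 0.0755
χ² = 0.0385 + 0.0031 + 0.0755 = 0.1171 ≈ 0.117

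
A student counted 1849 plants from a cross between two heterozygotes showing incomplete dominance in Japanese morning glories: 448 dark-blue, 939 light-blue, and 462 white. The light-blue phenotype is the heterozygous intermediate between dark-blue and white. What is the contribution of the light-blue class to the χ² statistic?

With incomplete dominance, a heterozygote × heterozygote cross gives a 1:2:1 phenotypic ratio.
Expected counts for N = 1849 under a 1:2:1 ratio (total parts = 4):
  dark-blue: 1849 × 1/4 = 462.25
  light-blue: 1849 × 2/4 = 924.5
  white: 1849 × 1/4 = 462.25
Contribution of light-blue: (939 − 924.5)² / 924.5 = 0.2274

0.227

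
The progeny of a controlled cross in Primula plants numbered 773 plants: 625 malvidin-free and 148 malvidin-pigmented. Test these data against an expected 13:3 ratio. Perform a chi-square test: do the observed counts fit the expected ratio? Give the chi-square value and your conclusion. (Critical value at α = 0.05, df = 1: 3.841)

0.080; consistent

Expected counts for N = 773 under a 13:3 ratio (total parts = 16):
  malvidin-free: 773 × 13/16 = 628.0625
  malvidin-pigmented: 773 × 3/16 = 144.9375
χ² = Σ (O − E)² / E
  malvidin-free: (625 − 628.0625)² / 628.0625 = 0.0149
  malvidin-pigmented: (148 − 144.9375)² / 144.9375 = 0.0647
χ² = 0.0149 + 0.0647 = 0.0796 ≈ 0.080
Degrees of freedom = 2 − 1 = 1; critical value at α = 0.05 is 3.841.
Since 0.080 < 3.841, we fail to reject the null hypothesis — the data are consistent with the 13:3 ratio.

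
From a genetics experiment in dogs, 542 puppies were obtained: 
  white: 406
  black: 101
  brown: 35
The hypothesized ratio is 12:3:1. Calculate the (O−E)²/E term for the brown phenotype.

0.037

Expected counts for N = 542 under a 12:3:1 ratio (total parts = 16):
  white: 542 × 12/16 = 406.5
  black: 542 × 3/16 = 101.625
  brown: 542 × 1/16 = 33.875
Contribution of brown: (35 − 33.875)² / 33.875 = 0.0374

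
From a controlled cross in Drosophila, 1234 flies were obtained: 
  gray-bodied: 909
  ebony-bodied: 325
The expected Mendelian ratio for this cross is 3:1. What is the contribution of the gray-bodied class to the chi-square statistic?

Expected counts for N = 1234 under a 3:1 ratio (total parts = 4):
  gray-bodied: 1234 × 3/4 = 925.5
  ebony-bodied: 1234 × 1/4 = 308.5
Contribution of gray-bodied: (909 − 925.5)² / 925.5 = 0.2942

0.294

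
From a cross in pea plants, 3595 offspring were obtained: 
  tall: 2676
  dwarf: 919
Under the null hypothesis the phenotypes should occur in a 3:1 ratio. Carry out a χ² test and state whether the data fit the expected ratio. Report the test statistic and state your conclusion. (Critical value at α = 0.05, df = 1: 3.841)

0.608; consistent

Total ratio parts = 4. Expected numbers out of 3595:
  tall: 3595 × 3/4 = 2696.25
  dwarf: 3595 × 1/4 = 898.75
χ² = Σ (O − E)² / E
  tall: (2676 − 2696.25)² / 2696.25 = 0.1521
  dwarf: (919 − 898.75)² / 898.75 = 0.4563
χ² = 0.1521 + 0.4563 = 0.6084 ≈ 0.608
Degrees of freedom = 2 − 1 = 1; critical value at α = 0.05 is 3.841.
Since 0.608 < 3.841, we fail to reject the null hypothesis — the data are consistent with the 3:1 ratio.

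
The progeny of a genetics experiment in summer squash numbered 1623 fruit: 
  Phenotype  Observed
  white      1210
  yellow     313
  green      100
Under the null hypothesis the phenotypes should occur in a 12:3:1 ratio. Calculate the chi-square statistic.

Total ratio parts = 16. Expected numbers out of 1623:
  white: 1623 × 12/16 = 1217.25
  yellow: 1623 × 3/16 = 304.3125
  green: 1623 × 1/16 = 101.4375
χ² = Σ (O − E)² / E
  white: (1210 − 1217.25)² / 1217.25 = 0.0432
  yellow: (313 − 304.3125)² / 304.3125 = 0.2480
  green: (100 − 101.4375)² / 101.4375 = 0.0204
χ² = 0.0432 + 0.2480 + 0.0204 = 0.3116 ≈ 0.312

0.312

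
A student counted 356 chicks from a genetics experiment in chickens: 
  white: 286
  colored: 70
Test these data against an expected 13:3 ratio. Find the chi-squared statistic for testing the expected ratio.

0.195

Expected counts for N = 356 under a 13:3 ratio (total parts = 16):
  white: 356 × 13/16 = 289.25
  colored: 356 × 3/16 = 66.75
χ² = Σ (O − E)² / E
  white: (286 − 289.25)² / 289.25 = 0.0365
  colored: (70 − 66.75)² / 66.75 = 0.1582
χ² = 0.0365 + 0.1582 = 0.1947 ≈ 0.195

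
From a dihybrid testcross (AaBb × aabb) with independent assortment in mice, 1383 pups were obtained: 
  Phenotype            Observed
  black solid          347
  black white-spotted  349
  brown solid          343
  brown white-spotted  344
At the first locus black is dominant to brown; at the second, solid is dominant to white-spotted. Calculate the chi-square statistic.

A dihybrid testcross with independent assortment gives a 1:1:1:1 ratio.
The 1:1:1:1 ratio has 4 parts, so with N = 1383 the expected counts are:
  black solid: 1383 × 1/4 = 345.75
  black white-spotted: 1383 × 1/4 = 345.75
  brown solid: 1383 × 1/4 = 345.75
  brown white-spotted: 1383 × 1/4 = 345.75
χ² = Σ (O − E)² / E
  black solid: (347 − 345.75)² / 345.75 = 0.0045
  black white-spotted: (349 − 345.75)² / 345.75 = 0.0305
  brown solid: (343 − 345.75)² / 345.75 = 0.0219
  brown white-spotted: (344 − 345.75)² / 345.75 = 0.0089
χ² = 0.0045 + 0.0305 + 0.0219 + 0.0089 = 0.0658 ≈ 0.066

0.066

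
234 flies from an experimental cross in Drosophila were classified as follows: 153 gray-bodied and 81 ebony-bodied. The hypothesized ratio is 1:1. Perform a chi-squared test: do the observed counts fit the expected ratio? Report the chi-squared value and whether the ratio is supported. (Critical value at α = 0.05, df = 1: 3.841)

22.154; not consistent

The 1:1 ratio has 2 parts, so with N = 234 the expected counts are:
  gray-bodied: 234 × 1/2 = 117
  ebony-bodied: 234 × 1/2 = 117
χ² = Σ (O − E)² / E
  gray-bodied: (153 − 117)² / 117 = 11.0769
  ebony-bodied: (81 − 117)² / 117 = 11.0769
χ² = 11.0769 + 11.0769 = 22.1538 ≈ 22.154
Degrees of freedom = 2 − 1 = 1; critical value at α = 0.05 is 3.841.
Since 22.154 > 3.841, we reject the null hypothesis — the data do not fit the 1:1 ratio.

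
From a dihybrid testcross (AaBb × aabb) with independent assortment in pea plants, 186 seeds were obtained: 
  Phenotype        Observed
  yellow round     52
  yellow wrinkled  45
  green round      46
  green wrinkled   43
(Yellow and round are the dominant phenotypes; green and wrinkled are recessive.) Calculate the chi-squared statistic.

0.968

A dihybrid testcross with independent assortment gives a 1:1:1:1 ratio.
Under the 1:1:1:1 hypothesis (Σ ratio = 4, N = 186):
  yellow round: 186 × 1/4 = 46.5
  yellow wrinkled: 186 × 1/4 = 46.5
  green round: 186 × 1/4 = 46.5
  green wrinkled: 186 × 1/4 = 46.5
χ² = Σ (O − E)² / E
  yellow round: (52 − 46.5)² / 46.5 = 0.6505
  yellow wrinkled: (45 − 46.5)² / 46.5 = 0.0484
  green round: (46 − 46.5)² / 46.5 = 0.0054
  green wrinkled: (43 − 46.5)² / 46.5 = 0.2634
χ² = 0.6505 + 0.0484 + 0.0054 + 0.2634 = 0.9677 ≈ 0.968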